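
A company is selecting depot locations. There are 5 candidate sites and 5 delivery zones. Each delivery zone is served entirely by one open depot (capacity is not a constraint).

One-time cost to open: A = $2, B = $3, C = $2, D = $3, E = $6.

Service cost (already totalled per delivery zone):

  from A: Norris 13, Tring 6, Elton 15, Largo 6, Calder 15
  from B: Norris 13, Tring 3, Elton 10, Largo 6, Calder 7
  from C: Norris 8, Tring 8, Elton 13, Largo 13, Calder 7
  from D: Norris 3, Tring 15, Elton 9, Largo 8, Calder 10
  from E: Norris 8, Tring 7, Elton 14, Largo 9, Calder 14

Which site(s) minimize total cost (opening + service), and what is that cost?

For any fixed open set, each delivery zone goes to its cheapest open site; total = fixed + service.
{B, D}: Norris→D 3, Tring→B 3, Elton→D 9, Largo→B 6, Calder→B 7. Service 28; fixed 6; total 34.
{A, B, D}: Norris→D 3, Tring→B 3, Elton→D 9, Largo→A 6, Calder→B 7. Service 28; fixed 8; total 36.
{B, C, D}: service 28 + fixed 8 = 36
{A, B, C, D, E}: Norris→D 3, Tring→B 3, Elton→D 9, Largo→A 6, Calder→B 7. Service 28; fixed 16; total 44.
No other subset beats 34.

Open B and D; minimum total cost 34.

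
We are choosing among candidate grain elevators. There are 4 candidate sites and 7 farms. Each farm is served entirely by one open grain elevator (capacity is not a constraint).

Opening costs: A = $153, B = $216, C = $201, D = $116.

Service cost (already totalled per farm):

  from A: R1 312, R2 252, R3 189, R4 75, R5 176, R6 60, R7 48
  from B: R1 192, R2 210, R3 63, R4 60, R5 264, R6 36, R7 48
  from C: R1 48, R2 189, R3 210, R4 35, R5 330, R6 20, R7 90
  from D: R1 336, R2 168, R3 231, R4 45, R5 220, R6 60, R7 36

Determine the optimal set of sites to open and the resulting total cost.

For any fixed open set, each farm goes to its cheapest open site; total = fixed + service.
{C, D}: R1→C 48, R2→D 168, R3→C 210, R4→C 35, R5→D 220, R6→C 20, R7→D 36. Service 737; fixed 317; total 1054.
{A, C}: R1→C 48, R2→C 189, R3→A 189, R4→C 35, R5→A 176, R6→C 20, R7→A 48. Service 705; fixed 354; total 1059.
{B, C}: R1→C 48, R2→C 189, R3→B 63, R4→C 35, R5→B 264, R6→C 20, R7→B 48. Service 667; fixed 417; total 1084.
{A, B, C, D}: R1→C 48, R2→D 168, R3→B 63, R4→C 35, R5→A 176, R6→C 20, R7→D 36. Service 546; fixed 686; total 1232.
(All 15 nonempty subsets were checked; C and D is lowest.)

Open C and D; minimum total cost 1054.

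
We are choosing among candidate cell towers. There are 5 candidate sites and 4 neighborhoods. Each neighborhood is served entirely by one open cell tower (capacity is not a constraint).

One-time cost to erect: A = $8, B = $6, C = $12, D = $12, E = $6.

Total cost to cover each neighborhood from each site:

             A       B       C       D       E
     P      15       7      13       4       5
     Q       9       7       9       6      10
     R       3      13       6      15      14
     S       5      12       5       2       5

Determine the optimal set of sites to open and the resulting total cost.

Open A and D; minimum total cost 35.

For any fixed open set, each neighborhood goes to its cheapest open site; total = fixed + service.
{A, D}: P→D 4, Q→D 6, R→A 3, S→D 2. Service 15; fixed 20; total 35.
{A, B}: service 22 + fixed 14 = 36
{A, E}: service 22 + fixed 14 = 36
{A, B, C, D, E}: service 15 + fixed 44 = 59
No other subset beats 35.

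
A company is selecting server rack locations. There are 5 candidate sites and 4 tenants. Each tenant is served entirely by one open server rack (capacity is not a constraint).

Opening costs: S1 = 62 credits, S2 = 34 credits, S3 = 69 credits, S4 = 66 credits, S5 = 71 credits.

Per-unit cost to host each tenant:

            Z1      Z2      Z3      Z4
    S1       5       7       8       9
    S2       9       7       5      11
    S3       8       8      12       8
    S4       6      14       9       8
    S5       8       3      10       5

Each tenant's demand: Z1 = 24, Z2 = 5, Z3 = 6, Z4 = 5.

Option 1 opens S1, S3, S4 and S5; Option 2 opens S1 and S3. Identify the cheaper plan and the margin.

Option 1: {S1, S3, S4, S5}: Z1→S1 5·24=120, Z2→S5 3·5=15, Z3→S1 8·6=48, Z4→S5 5·5=25. Service 208; fixed 268; total 476.
Option 2: {S1, S3}: Z1→S1 5·24=120, Z2→S1 7·5=35, Z3→S1 8·6=48, Z4→S3 8·5=40. Service 243; fixed 131; total 374.
Difference: |476 − 374| = 102.

Option 2 is cheaper by 102.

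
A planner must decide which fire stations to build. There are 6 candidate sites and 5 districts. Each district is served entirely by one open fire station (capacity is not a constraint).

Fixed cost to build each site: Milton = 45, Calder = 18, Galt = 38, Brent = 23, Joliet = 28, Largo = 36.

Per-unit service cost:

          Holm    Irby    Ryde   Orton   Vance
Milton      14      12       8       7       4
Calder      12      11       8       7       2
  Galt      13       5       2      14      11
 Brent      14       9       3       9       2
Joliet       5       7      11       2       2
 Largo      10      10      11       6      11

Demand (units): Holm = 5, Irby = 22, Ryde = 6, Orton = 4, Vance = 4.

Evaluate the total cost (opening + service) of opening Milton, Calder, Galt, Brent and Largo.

Each district is assigned to its cheapest site among the open ones.
{Milton, Calder, Galt, Brent, Largo}: Holm→Largo 10·5=50, Irby→Galt 5·22=110, Ryde→Galt 2·6=12, Orton→Largo 6·4=24, Vance→Calder 2·4=8. Service 204; fixed 160; total 364.

Total cost: 364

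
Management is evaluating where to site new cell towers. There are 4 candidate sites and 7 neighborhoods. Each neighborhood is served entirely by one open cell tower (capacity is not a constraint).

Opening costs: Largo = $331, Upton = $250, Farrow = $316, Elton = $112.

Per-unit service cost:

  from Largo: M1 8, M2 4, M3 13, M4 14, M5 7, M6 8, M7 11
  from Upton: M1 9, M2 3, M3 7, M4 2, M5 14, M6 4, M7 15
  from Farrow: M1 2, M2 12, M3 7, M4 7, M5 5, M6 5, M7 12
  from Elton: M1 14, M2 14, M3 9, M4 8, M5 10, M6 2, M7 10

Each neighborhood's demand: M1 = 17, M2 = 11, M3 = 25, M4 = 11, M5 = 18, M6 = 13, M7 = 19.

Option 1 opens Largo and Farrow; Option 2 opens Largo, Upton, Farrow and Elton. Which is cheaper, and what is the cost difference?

Option 1 is cheaper by 238.

Option 1: {Largo, Farrow}: M1→Farrow 2·17=34, M2→Largo 4·11=44, M3→Farrow 7·25=175, M4→Farrow 7·11=77, M5→Farrow 5·18=90, M6→Farrow 5·13=65, M7→Largo 11·19=209. Service 694; fixed 647; total 1341.
Option 2: {Largo, Upton, Farrow, Elton}: M1→Farrow 2·17=34, M2→Upton 3·11=33, M3→Upton 7·25=175, M4→Upton 2·11=22, M5→Farrow 5·18=90, M6→Elton 2·13=26, M7→Elton 10·19=190. Service 570; fixed 1009; total 1579.
Difference: |1341 − 1579| = 238.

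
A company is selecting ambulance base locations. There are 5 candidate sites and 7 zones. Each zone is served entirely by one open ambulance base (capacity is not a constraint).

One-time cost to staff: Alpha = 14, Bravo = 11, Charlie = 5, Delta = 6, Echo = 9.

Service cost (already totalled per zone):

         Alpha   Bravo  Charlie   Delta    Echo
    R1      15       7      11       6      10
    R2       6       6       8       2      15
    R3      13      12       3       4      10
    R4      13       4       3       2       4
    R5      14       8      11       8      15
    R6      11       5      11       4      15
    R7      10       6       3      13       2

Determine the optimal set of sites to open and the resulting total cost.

For any fixed open set, each zone goes to its cheapest open site; total = fixed + service.
{Charlie, Delta}: R1→Delta 6, R2→Delta 2, R3→Charlie 3, R4→Delta 2, R5→Delta 8, R6→Delta 4, R7→Charlie 3. Service 28; fixed 11; total 39.
{Delta, Echo}: R1→Delta 6, R2→Delta 2, R3→Delta 4, R4→Delta 2, R5→Delta 8, R6→Delta 4, R7→Echo 2. Service 28; fixed 15; total 43.
{Delta}: R1→Delta 6, R2→Delta 2, R3→Delta 4, R4→Delta 2, R5→Delta 8, R6→Delta 4, R7→Delta 13. Service 39; fixed 6; total 45.
{Alpha, Bravo, Charlie, Delta, Echo}: service 27 + fixed 45 = 72
No other subset beats 39.

Open Charlie and Delta; minimum total cost 39.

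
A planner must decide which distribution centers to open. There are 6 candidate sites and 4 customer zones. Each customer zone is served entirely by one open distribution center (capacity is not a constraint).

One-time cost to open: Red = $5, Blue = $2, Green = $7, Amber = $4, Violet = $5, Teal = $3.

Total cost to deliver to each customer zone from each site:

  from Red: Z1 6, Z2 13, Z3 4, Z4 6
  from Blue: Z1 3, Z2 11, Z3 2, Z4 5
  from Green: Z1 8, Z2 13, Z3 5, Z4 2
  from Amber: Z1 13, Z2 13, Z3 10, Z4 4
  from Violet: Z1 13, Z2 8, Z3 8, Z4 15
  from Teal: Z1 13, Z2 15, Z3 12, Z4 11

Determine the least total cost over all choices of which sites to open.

For any fixed open set, each customer zone goes to its cheapest open site; total = fixed + service.
{Blue}: Z1→Blue 3, Z2→Blue 11, Z3→Blue 2, Z4→Blue 5. Service 21; fixed 2; total 23.
{Blue, Violet}: service 18 + fixed 7 = 25
{Blue, Amber}: Z1→Blue 3, Z2→Blue 11, Z3→Blue 2, Z4→Amber 4. Service 20; fixed 6; total 26.
{Red, Blue, Green, Amber, Violet, Teal}: Z1→Blue 3, Z2→Violet 8, Z3→Blue 2, Z4→Green 2. Service 15; fixed 26; total 41.
No other subset beats 23.

Minimum total cost: 23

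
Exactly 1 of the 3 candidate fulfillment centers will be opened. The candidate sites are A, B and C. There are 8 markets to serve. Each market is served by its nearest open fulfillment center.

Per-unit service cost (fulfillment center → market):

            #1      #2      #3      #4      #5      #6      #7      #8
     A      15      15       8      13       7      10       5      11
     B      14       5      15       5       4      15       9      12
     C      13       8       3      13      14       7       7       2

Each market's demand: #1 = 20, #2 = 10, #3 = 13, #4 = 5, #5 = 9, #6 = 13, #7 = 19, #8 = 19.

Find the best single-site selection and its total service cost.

With exactly 1 open, each market uses its cheapest among the chosen.
{C}: #1→C 13·20=260, #2→C 8·10=80, #3→C 3·13=39, #4→C 13·5=65, #5→C 14·9=126, #6→C 7·13=91, #7→C 7·19=133, #8→C 2·19=38. Service cost 832.
{A}: service cost 1116
{B}: service cost 1180
Among all 3 size-1 choices, {C} is lowest.

Choose C only; total service cost 832.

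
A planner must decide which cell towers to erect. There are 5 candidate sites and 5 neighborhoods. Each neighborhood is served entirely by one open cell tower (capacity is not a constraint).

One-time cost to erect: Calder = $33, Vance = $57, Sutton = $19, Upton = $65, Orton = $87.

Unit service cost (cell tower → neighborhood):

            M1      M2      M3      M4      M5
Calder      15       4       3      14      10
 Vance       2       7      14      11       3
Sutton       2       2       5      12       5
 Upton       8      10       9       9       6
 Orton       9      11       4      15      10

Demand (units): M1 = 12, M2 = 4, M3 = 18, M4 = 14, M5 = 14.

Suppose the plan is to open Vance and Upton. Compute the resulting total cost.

Each neighborhood is assigned to its cheapest site among the open ones.
{Vance, Upton}: M1→Vance 2·12=24, M2→Vance 7·4=28, M3→Upton 9·18=162, M4→Upton 9·14=126, M5→Vance 3·14=42. Service 382; fixed 122; total 504.

Total cost: 504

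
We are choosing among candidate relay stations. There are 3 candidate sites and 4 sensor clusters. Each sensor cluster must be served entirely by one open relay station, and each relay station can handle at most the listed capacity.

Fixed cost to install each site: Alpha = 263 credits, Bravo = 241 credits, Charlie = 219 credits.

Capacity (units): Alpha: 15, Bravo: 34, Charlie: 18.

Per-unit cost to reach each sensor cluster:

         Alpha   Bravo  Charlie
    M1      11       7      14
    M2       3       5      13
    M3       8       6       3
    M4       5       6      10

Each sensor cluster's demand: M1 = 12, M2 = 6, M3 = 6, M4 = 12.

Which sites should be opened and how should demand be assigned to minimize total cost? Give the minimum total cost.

Open {Bravo, Charlie}: M1→Bravo 7·12=84, M2→Bravo 5·6=30, M3→Charlie 3·6=18, M4→Bravo 6·12=72.
Loads: Bravo carries 30/34, Charlie carries 6/18. Service 204; fixed 460; total 664.
Next best feasible plan costs 712.

Minimum total cost: 664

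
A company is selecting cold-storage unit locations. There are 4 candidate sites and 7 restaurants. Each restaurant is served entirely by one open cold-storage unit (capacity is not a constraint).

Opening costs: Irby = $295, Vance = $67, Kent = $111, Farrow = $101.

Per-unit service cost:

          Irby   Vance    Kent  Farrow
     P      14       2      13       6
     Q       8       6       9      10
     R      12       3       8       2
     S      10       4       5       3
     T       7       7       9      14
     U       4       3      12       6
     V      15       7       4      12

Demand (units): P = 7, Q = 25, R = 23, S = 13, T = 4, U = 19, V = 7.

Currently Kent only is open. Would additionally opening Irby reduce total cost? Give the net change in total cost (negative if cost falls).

No — net change +110 (cost rises by 110).

Current service cost with {Kent}: 857.
Adding Irby: each restaurant re-picks its cheapest; new service cost 672, saving 185.
Extra fixed cost: 295. Net change = 295 − 185 = 110.
(Totals: 968 → 1078.)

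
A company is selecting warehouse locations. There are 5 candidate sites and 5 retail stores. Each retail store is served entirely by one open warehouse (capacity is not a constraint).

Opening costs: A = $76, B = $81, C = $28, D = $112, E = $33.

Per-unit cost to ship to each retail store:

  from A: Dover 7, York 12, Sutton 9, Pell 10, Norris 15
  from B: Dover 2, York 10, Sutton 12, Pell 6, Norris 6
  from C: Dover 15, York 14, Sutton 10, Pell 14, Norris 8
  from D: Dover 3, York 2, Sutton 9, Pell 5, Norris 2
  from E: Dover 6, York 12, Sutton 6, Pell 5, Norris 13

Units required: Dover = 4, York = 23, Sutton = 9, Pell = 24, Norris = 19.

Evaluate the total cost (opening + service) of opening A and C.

Total cost: 881

Each retail store is assigned to its cheapest site among the open ones.
{A, C}: Dover→A 7·4=28, York→A 12·23=276, Sutton→A 9·9=81, Pell→A 10·24=240, Norris→C 8·19=152. Service 777; fixed 104; total 881.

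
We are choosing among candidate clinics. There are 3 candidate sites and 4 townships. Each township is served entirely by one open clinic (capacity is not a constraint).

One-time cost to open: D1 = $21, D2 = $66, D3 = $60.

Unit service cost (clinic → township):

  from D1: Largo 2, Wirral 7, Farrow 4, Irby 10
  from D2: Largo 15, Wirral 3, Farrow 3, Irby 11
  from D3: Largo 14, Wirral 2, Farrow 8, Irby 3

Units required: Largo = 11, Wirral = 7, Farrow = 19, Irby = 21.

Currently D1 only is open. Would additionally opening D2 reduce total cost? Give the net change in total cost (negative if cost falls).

Current service cost with {D1}: 357.
Adding D2: each township re-picks its cheapest; new service cost 310, saving 47.
Extra fixed cost: 66. Net change = 66 − 47 = 19.
(Totals: 378 → 397.)

No — net change +19 (cost rises by 19).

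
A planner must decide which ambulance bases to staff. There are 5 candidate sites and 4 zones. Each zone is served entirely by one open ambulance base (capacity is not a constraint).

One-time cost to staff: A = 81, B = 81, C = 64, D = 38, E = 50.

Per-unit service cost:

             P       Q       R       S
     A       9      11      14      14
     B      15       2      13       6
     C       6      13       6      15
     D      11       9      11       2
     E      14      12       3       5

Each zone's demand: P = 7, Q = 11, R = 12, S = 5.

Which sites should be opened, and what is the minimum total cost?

Open D and E; minimum total cost 310.

For any fixed open set, each zone goes to its cheapest open site; total = fixed + service.
{D, E}: P→D 11·7=77, Q→D 9·11=99, R→E 3·12=36, S→D 2·5=10. Service 222; fixed 88; total 310.
{B, C}: service 166 + fixed 145 = 311
{B, E}: P→E 14·7=98, Q→B 2·11=22, R→E 3·12=36, S→E 5·5=25. Service 181; fixed 131; total 312.
{A, B, C, D, E}: P→C 6·7=42, Q→B 2·11=22, R→E 3·12=36, S→D 2·5=10. Service 110; fixed 314; total 424.
No other subset beats 310.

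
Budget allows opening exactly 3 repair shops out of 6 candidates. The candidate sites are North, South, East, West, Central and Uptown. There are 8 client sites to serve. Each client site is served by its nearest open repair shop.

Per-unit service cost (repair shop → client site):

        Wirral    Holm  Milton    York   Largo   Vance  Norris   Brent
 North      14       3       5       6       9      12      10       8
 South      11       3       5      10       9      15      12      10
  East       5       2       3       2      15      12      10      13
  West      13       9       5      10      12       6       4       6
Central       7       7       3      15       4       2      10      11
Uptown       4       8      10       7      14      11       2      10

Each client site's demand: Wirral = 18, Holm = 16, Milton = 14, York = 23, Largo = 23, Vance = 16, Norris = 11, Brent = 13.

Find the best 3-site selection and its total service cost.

With exactly 3 open, each client site uses its cheapest among the chosen.
{East, West, Central}: Wirral→East 5·18=90, Holm→East 2·16=32, Milton→East 3·14=42, York→East 2·23=46, Largo→Central 4·23=92, Vance→Central 2·16=32, Norris→West 4·11=44, Brent→West 6·13=78. Service cost 456.
{East, Central, Uptown}: service cost 468
{North, East, Central}: service cost 548
Among all 20 size-3 choices, {East, West, Central} is lowest.

Choose East, West and Central; total service cost 456.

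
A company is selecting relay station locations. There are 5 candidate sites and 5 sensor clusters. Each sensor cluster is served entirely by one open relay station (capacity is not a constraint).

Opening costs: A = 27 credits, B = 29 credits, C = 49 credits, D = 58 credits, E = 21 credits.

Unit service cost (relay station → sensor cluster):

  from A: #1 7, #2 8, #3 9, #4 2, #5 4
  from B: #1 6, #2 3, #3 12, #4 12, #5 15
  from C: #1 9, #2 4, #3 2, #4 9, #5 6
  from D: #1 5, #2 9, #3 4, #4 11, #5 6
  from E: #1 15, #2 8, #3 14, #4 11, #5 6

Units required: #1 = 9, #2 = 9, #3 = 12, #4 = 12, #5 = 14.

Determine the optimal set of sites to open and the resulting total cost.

For any fixed open set, each sensor cluster goes to its cheapest open site; total = fixed + service.
{A, C}: #1→A 7·9=63, #2→C 4·9=36, #3→C 2·12=24, #4→A 2·12=24, #5→A 4·14=56. Service 203; fixed 76; total 279.
{A, B, C}: service 185 + fixed 105 = 290
{A, C, E}: #1→A 7·9=63, #2→C 4·9=36, #3→C 2·12=24, #4→A 2·12=24, #5→A 4·14=56. Service 203; fixed 97; total 300.
{A, B, C, D, E}: #1→D 5·9=45, #2→B 3·9=27, #3→C 2·12=24, #4→A 2·12=24, #5→A 4·14=56. Service 176; fixed 184; total 360.
No other subset beats 279.

Open A and C; minimum total cost 279.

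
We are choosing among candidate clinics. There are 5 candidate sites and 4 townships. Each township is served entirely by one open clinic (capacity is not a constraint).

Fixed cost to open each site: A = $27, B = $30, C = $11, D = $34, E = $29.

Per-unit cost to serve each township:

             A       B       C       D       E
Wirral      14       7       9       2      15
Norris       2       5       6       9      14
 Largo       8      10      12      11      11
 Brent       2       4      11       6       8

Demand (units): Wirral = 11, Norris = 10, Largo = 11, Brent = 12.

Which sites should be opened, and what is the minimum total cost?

Open A and D; minimum total cost 215.

For any fixed open set, each township goes to its cheapest open site; total = fixed + service.
{A, D}: Wirral→D 2·11=22, Norris→A 2·10=20, Largo→A 8·11=88, Brent→A 2·12=24. Service 154; fixed 61; total 215.
{A, C, D}: service 154 + fixed 72 = 226
{A, D, E}: service 154 + fixed 90 = 244
{A, B, C, D, E}: Wirral→D 2·11=22, Norris→A 2·10=20, Largo→A 8·11=88, Brent→A 2·12=24. Service 154; fixed 131; total 285.
No other subset beats 215.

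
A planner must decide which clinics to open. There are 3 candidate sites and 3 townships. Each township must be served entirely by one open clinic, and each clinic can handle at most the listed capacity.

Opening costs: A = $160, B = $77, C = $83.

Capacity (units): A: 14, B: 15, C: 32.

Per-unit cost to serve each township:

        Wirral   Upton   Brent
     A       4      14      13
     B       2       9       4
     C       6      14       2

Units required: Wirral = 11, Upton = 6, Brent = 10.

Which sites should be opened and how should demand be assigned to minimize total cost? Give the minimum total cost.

Open {C}: Wirral→C 6·11=66, Upton→C 14·6=84, Brent→C 2·10=20.
Loads: C carries 27/32. Service 170; fixed 83; total 253.
Next best feasible plan costs 286.

Minimum total cost: 253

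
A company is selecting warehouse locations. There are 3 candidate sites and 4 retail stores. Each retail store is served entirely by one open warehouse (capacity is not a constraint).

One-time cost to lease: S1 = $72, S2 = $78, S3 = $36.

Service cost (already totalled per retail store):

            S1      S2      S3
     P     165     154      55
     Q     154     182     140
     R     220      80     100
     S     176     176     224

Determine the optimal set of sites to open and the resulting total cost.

Open S3 only; minimum total cost 555.

For any fixed open set, each retail store goes to its cheapest open site; total = fixed + service.
{S3}: P→S3 55, Q→S3 140, R→S3 100, S→S3 224. Service 519; fixed 36; total 555.
{S2, S3}: service 451 + fixed 114 = 565
{S1, S3}: service 471 + fixed 108 = 579
{S1, S2, S3}: service 451 + fixed 186 = 637
No other subset beats 555.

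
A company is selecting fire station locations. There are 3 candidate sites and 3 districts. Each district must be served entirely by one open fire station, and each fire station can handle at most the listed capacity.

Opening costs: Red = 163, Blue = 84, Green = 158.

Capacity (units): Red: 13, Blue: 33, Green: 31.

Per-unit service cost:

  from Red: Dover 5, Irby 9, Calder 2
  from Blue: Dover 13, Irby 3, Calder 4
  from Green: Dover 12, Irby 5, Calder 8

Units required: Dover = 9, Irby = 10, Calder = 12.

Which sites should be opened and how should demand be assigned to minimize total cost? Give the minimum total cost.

Minimum total cost: 279

Open {Blue}: Dover→Blue 13·9=117, Irby→Blue 3·10=30, Calder→Blue 4·12=48.
Loads: Blue carries 31/33. Service 195; fixed 84; total 279.
Next best feasible plan costs 370.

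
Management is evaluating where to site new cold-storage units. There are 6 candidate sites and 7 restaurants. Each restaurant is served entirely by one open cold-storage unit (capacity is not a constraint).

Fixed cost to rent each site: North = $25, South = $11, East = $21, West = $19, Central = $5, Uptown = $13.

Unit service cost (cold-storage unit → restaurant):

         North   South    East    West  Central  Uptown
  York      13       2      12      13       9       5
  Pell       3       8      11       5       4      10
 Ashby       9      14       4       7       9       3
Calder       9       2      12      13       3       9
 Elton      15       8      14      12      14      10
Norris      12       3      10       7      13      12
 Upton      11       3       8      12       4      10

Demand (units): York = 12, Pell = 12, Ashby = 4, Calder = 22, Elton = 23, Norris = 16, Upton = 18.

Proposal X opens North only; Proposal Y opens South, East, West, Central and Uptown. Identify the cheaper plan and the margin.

Proposal X: {North}: York→North 13·12=156, Pell→North 3·12=36, Ashby→North 9·4=36, Calder→North 9·22=198, Elton→North 15·23=345, Norris→North 12·16=192, Upton→North 11·18=198. Service 1161; fixed 25; total 1186.
Proposal Y: {South, East, West, Central, Uptown}: York→South 2·12=24, Pell→Central 4·12=48, Ashby→Uptown 3·4=12, Calder→South 2·22=44, Elton→South 8·23=184, Norris→South 3·16=48, Upton→South 3·18=54. Service 414; fixed 69; total 483.
Difference: |1186 − 483| = 703.

Proposal Y is cheaper by 703.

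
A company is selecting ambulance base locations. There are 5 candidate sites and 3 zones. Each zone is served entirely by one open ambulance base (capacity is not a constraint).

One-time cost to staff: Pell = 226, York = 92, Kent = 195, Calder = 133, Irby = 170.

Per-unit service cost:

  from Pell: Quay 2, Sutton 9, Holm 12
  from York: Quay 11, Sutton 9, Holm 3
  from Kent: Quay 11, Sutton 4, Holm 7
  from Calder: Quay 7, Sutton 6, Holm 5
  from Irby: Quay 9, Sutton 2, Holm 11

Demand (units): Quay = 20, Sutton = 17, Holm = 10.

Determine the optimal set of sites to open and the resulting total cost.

For any fixed open set, each zone goes to its cheapest open site; total = fixed + service.
{Calder}: Quay→Calder 7·20=140, Sutton→Calder 6·17=102, Holm→Calder 5·10=50. Service 292; fixed 133; total 425.
{Irby}: Quay→Irby 9·20=180, Sutton→Irby 2·17=34, Holm→Irby 11·10=110. Service 324; fixed 170; total 494.
{York}: service 403 + fixed 92 = 495
{Pell, York, Kent, Calder, Irby}: service 104 + fixed 816 = 920
No other subset beats 425.

Open Calder only; minimum total cost 425.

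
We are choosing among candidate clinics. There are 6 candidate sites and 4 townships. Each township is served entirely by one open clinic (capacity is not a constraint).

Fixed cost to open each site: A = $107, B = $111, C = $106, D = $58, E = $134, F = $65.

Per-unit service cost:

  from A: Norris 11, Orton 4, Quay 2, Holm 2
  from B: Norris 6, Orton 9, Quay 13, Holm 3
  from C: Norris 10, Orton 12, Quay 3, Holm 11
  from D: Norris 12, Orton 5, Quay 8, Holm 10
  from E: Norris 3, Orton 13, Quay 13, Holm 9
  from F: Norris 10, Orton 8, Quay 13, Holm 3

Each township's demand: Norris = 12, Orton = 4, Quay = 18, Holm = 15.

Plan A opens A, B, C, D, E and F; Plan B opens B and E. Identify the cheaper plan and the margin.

Plan B is cheaper by 103.

Plan A: {A, B, C, D, E, F}: Norris→E 3·12=36, Orton→A 4·4=16, Quay→A 2·18=36, Holm→A 2·15=30. Service 118; fixed 581; total 699.
Plan B: {B, E}: Norris→E 3·12=36, Orton→B 9·4=36, Quay→B 13·18=234, Holm→B 3·15=45. Service 351; fixed 245; total 596.
Difference: |699 − 596| = 103.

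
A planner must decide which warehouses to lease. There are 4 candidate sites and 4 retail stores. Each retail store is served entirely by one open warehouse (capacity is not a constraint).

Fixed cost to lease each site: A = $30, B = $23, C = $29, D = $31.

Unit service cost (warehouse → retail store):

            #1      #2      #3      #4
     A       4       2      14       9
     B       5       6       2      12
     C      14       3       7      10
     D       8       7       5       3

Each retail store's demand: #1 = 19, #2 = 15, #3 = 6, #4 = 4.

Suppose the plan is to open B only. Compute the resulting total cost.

Total cost: 268

Each retail store is assigned to its cheapest site among the open ones.
{B}: #1→B 5·19=95, #2→B 6·15=90, #3→B 2·6=12, #4→B 12·4=48. Service 245; fixed 23; total 268.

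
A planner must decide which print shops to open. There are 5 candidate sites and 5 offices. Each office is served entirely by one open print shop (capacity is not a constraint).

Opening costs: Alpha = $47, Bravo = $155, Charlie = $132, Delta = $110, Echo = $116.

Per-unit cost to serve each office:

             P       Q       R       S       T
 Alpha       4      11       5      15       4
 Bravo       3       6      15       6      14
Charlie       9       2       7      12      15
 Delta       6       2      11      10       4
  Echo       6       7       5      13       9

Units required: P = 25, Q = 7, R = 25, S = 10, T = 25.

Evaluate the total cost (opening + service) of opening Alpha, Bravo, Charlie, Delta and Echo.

Total cost: 934

Each office is assigned to its cheapest site among the open ones.
{Alpha, Bravo, Charlie, Delta, Echo}: P→Bravo 3·25=75, Q→Charlie 2·7=14, R→Alpha 5·25=125, S→Bravo 6·10=60, T→Alpha 4·25=100. Service 374; fixed 560; total 934.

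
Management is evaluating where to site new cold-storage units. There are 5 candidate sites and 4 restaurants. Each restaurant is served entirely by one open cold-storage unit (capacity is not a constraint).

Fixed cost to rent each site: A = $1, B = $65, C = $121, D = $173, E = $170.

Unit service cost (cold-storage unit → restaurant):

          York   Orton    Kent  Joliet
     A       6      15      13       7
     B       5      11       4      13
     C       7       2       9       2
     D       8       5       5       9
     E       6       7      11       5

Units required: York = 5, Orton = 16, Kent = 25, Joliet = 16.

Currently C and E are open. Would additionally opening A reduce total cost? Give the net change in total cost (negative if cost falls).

No — net change +1 (cost rises by 1).

Current service cost with {C, E}: 319.
Adding A: each restaurant re-picks its cheapest; new service cost 319, saving 0.
Extra fixed cost: 1. Net change = 1 − 0 = 1.
(Totals: 610 → 611.)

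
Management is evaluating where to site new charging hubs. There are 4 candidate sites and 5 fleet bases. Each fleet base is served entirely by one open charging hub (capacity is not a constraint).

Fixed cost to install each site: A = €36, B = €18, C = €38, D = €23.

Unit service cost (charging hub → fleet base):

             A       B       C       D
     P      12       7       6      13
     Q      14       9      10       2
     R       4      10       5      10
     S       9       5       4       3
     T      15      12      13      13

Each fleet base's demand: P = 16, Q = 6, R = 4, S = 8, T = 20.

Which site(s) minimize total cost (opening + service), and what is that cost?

Open B and D; minimum total cost 469.

For any fixed open set, each fleet base goes to its cheapest open site; total = fixed + service.
{B, D}: P→B 7·16=112, Q→D 2·6=12, R→B 10·4=40, S→D 3·8=24, T→B 12·20=240. Service 428; fixed 41; total 469.
{B, C, D}: P→C 6·16=96, Q→D 2·6=12, R→C 5·4=20, S→D 3·8=24, T→B 12·20=240. Service 392; fixed 79; total 471.
{C, D}: service 412 + fixed 61 = 473
{A, B, C, D}: P→C 6·16=96, Q→D 2·6=12, R→A 4·4=16, S→D 3·8=24, T→B 12·20=240. Service 388; fixed 115; total 503.
No other subset beats 469.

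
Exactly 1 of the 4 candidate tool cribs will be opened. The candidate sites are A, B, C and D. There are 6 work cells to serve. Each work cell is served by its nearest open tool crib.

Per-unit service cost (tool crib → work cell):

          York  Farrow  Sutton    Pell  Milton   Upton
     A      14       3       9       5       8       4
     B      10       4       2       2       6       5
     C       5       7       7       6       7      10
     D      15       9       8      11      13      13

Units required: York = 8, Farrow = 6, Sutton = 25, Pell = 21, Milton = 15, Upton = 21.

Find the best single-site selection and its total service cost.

Choose B only; total service cost 391.

With exactly 1 open, each work cell uses its cheapest among the chosen.
{B}: York→B 10·8=80, Farrow→B 4·6=24, Sutton→B 2·25=50, Pell→B 2·21=42, Milton→B 6·15=90, Upton→B 5·21=105. Service cost 391.
{A}: service cost 664
{C}: service cost 698
Among all 4 size-1 choices, {B} is lowest.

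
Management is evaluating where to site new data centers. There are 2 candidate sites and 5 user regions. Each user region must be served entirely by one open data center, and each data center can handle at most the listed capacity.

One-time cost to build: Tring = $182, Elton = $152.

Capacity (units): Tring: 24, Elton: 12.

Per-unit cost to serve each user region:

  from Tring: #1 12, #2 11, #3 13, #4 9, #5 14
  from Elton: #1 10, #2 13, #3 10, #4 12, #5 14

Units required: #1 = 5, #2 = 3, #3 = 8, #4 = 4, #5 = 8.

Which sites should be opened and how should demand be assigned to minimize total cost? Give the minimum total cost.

Open {Tring, Elton}: #1→Tring 12·5=60, #2→Tring 11·3=33, #3→Elton 10·8=80, #4→Tring 9·4=36, #5→Tring 14·8=112.
Loads: Tring carries 20/24, Elton carries 8/12. Service 321; fixed 334; total 655.
Next best feasible plan costs 661.

Minimum total cost: 655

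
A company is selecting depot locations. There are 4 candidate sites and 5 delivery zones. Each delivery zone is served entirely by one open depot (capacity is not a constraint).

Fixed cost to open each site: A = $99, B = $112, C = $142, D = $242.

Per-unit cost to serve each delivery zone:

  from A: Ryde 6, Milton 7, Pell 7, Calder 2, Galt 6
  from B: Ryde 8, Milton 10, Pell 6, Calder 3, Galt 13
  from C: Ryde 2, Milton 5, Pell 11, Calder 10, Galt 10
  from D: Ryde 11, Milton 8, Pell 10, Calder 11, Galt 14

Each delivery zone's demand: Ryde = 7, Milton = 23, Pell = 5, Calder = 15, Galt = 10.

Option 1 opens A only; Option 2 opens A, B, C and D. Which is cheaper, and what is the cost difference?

Option 1: {A}: Ryde→A 6·7=42, Milton→A 7·23=161, Pell→A 7·5=35, Calder→A 2·15=30, Galt→A 6·10=60. Service 328; fixed 99; total 427.
Option 2: {A, B, C, D}: Ryde→C 2·7=14, Milton→C 5·23=115, Pell→B 6·5=30, Calder→A 2·15=30, Galt→A 6·10=60. Service 249; fixed 595; total 844.
Difference: |427 − 844| = 417.

Option 1 is cheaper by 417.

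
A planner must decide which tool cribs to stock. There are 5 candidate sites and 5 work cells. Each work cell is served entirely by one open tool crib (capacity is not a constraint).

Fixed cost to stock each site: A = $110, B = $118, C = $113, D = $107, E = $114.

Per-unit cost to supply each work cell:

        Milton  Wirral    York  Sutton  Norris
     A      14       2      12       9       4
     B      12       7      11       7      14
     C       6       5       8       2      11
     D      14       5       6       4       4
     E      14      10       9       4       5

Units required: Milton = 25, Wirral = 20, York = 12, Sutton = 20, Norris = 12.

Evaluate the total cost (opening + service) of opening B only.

Each work cell is assigned to its cheapest site among the open ones.
{B}: Milton→B 12·25=300, Wirral→B 7·20=140, York→B 11·12=132, Sutton→B 7·20=140, Norris→B 14·12=168. Service 880; fixed 118; total 998.

Total cost: 998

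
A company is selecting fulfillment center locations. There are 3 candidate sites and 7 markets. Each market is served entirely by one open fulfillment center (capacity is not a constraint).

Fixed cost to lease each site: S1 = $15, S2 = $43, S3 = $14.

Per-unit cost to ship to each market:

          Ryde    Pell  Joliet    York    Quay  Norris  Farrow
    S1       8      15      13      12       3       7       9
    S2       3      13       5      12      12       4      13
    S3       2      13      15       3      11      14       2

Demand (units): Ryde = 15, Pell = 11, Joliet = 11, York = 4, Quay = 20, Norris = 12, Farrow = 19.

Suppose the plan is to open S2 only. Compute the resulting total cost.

Total cost: 869

Each market is assigned to its cheapest site among the open ones.
{S2}: Ryde→S2 3·15=45, Pell→S2 13·11=143, Joliet→S2 5·11=55, York→S2 12·4=48, Quay→S2 12·20=240, Norris→S2 4·12=48, Farrow→S2 13·19=247. Service 826; fixed 43; total 869.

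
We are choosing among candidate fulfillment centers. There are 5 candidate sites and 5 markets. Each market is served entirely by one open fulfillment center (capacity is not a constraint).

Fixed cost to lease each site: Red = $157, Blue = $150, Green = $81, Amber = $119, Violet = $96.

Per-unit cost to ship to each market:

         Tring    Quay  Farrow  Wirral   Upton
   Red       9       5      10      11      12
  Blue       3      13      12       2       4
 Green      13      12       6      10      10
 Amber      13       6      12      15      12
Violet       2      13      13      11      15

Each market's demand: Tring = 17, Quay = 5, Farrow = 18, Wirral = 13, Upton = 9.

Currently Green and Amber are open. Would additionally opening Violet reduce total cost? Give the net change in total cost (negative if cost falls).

Yes — net change −91 (cost falls by 91).

Current service cost with {Green, Amber}: 579.
Adding Violet: each market re-picks its cheapest; new service cost 392, saving 187.
Extra fixed cost: 96. Net change = 96 − 187 = -91.
(Totals: 779 → 688.)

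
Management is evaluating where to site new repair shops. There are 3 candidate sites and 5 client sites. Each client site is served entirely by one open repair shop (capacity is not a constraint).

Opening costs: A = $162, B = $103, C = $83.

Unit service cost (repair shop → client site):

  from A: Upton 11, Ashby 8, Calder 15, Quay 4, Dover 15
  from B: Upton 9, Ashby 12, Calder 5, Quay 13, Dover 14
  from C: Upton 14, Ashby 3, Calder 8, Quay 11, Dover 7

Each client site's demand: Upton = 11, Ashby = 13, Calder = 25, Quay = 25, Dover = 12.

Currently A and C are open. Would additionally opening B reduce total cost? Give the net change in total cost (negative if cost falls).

No — net change +6 (cost rises by 6).

Current service cost with {A, C}: 544.
Adding B: each client site re-picks its cheapest; new service cost 447, saving 97.
Extra fixed cost: 103. Net change = 103 − 97 = 6.
(Totals: 789 → 795.)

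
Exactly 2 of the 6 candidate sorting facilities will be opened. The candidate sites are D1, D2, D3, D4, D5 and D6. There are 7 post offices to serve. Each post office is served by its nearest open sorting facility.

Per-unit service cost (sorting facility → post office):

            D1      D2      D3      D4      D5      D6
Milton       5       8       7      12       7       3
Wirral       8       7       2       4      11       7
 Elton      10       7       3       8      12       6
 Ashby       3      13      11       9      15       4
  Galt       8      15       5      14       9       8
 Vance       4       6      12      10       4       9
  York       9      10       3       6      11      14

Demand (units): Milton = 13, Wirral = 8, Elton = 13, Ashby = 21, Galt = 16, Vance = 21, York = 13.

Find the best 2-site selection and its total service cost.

With exactly 2 open, each post office uses its cheapest among the chosen.
{D1, D3}: Milton→D1 5·13=65, Wirral→D3 2·8=16, Elton→D3 3·13=39, Ashby→D1 3·21=63, Galt→D3 5·16=80, Vance→D1 4·21=84, York→D3 3·13=39. Service cost 386.
{D3, D6}: service cost 486
{D1, D4}: service cost 554
Among all 15 size-2 choices, {D1, D3} is lowest.

Choose D1 and D3; total service cost 386.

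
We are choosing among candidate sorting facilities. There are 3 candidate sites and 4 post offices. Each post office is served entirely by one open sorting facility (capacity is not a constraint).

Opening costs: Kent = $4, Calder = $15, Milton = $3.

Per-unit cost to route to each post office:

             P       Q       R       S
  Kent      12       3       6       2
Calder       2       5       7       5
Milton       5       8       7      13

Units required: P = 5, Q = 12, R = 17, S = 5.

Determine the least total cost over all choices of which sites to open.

For any fixed open set, each post office goes to its cheapest open site; total = fixed + service.
{Kent, Calder}: P→Calder 2·5=10, Q→Kent 3·12=36, R→Kent 6·17=102, S→Kent 2·5=10. Service 158; fixed 19; total 177.
{Kent, Calder, Milton}: service 158 + fixed 22 = 180
{Kent, Milton}: service 173 + fixed 7 = 180
{Milton}: service 305 + fixed 3 = 308
(All 7 nonempty subsets were checked; Kent and Calder is lowest.)

Minimum total cost: 177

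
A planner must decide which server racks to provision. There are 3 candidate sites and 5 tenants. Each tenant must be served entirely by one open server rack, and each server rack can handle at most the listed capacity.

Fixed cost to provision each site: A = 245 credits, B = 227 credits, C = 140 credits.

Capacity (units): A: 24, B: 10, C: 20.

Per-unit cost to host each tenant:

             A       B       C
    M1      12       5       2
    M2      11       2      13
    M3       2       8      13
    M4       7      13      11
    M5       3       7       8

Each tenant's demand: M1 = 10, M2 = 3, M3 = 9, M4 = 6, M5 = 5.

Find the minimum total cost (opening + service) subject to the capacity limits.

Minimum total cost: 513

Open {A, C}: M1→C 2·10=20, M2→A 11·3=33, M3→A 2·9=18, M4→A 7·6=42, M5→A 3·5=15.
Loads: A carries 23/24, C carries 10/20. Service 128; fixed 385; total 513.
Next best feasible plan costs 519.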